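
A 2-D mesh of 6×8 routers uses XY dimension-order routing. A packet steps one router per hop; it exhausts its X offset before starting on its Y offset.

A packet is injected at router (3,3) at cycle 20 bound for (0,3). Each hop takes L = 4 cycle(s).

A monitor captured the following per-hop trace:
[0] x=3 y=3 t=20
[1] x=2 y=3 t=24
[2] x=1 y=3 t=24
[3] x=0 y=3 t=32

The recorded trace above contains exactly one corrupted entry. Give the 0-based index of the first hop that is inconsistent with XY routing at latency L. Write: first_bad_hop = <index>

first_bad_hop = 2

[1] (-1,+0) / 4c ⇒ ok
[2] (-1,+0) / 0c ⇒ BAD: Δcyc=0≠L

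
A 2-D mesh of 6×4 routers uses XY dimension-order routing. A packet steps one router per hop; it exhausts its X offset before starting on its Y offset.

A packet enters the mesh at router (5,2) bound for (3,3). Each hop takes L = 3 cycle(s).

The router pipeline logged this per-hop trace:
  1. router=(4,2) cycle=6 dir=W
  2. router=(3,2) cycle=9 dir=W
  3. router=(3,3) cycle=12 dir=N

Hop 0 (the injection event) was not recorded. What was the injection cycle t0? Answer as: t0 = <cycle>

t0 = 3

The first recorded entry is hop 1 at cycle 6.
Therefore t0 = 6 − L = 3.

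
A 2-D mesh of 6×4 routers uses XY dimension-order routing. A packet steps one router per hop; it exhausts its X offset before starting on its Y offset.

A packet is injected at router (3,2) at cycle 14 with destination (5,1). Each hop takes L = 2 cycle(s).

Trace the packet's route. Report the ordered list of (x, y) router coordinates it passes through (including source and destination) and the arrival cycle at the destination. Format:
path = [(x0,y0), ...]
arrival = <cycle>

src (3,2)  cyc=14
E→(4,2)  cyc=16
E→(5,2)  cyc=18
S→(5,1)  cyc=20

path = [(3,2), (4,2), (5,2), (5,1)]
arrival = 20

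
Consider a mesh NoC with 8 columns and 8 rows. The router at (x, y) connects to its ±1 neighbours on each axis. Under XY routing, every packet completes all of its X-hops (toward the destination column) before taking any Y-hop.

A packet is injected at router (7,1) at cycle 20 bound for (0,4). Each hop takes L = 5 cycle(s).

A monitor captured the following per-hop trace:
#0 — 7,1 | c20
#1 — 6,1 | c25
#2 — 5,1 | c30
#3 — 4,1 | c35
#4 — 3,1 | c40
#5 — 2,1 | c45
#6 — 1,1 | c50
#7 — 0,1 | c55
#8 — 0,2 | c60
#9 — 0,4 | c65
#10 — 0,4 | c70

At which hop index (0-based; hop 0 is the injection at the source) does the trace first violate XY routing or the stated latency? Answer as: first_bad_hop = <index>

first_bad_hop = 9

  1: Δx=-1 Δy=+0 Δt=5 [ok]
  2: Δx=-1 Δy=+0 Δt=5 [ok]
  3: Δx=-1 Δy=+0 Δt=5 [ok]
  4: Δx=-1 Δy=+0 Δt=5 [ok]
  5: Δx=-1 Δy=+0 Δt=5 [ok]
  6: Δx=-1 Δy=+0 Δt=5 [ok]
  7: Δx=-1 Δy=+0 Δt=5 [ok]
  8: Δx=+0 Δy=+1 Δt=5 [ok]
  9: Δx=+0 Δy=+2 Δt=5 [BAD: non-unit step]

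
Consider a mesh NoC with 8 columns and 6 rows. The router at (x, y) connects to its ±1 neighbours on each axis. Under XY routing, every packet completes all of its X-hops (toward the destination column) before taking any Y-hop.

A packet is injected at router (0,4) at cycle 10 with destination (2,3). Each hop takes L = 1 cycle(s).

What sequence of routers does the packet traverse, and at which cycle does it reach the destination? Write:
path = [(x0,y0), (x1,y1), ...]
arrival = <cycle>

#0 — 0,4 | c10
#1 — 1,4 | c11 | E
#2 — 2,4 | c12 | E
#3 — 2,3 | c13 | S

path = [(0,4), (1,4), (2,4), (2,3)]
arrival = 13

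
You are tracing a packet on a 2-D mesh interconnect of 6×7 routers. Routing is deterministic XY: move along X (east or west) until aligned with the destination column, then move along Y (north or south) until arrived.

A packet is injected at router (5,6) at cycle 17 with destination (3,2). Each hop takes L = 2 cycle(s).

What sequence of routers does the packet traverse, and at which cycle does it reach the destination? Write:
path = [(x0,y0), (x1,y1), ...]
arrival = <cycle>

path = [(5,6), (4,6), (3,6), (3,5), (3,4), (3,3), (3,2)]
arrival = 29

hop 0: (5,6) @ cyc 17
hop 1: (4,6) @ cyc 19  [W]
hop 2: (3,6) @ cyc 21  [W]
hop 3: (3,5) @ cyc 23  [S]
hop 4: (3,4) @ cyc 25  [S]
hop 5: (3,3) @ cyc 27  [S]
hop 6: (3,2) @ cyc 29  [S]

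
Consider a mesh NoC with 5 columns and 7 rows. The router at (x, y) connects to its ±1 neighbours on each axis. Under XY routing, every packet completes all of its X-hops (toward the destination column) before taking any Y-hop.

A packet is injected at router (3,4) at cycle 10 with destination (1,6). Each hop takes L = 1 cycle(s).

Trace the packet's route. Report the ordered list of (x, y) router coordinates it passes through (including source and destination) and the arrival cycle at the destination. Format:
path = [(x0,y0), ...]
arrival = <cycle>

path = [(3,4), (2,4), (1,4), (1,5), (1,6)]
arrival = 14

src (3,4)  cyc=10
W→(2,4)  cyc=11
W→(1,4)  cyc=12
N→(1,5)  cyc=13
N→(1,6)  cyc=14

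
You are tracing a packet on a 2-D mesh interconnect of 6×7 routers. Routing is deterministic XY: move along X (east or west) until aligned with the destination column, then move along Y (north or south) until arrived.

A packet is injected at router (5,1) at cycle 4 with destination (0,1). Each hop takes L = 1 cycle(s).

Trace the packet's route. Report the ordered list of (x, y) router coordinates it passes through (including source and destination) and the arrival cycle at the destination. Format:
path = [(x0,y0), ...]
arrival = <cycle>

t=4: at (5,1)
t=5: at (4,1) after W
t=6: at (3,1) after W
t=7: at (2,1) after W
t=8: at (1,1) after W
t=9: at (0,1) after W

path = [(5,1), (4,1), (3,1), (2,1), (1,1), (0,1)]
arrival = 9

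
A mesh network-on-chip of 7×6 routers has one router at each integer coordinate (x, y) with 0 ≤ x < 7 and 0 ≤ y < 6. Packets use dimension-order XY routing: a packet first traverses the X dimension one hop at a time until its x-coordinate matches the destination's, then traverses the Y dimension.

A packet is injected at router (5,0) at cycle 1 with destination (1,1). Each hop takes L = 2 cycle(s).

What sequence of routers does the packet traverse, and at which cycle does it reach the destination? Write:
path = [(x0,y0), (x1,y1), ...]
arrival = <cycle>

path = [(5,0), (4,0), (3,0), (2,0), (1,0), (1,1)]
arrival = 11

src (5,0)  cyc=1
W→(4,0)  cyc=3
W→(3,0)  cyc=5
W→(2,0)  cyc=7
W→(1,0)  cyc=9
N→(1,1)  cyc=11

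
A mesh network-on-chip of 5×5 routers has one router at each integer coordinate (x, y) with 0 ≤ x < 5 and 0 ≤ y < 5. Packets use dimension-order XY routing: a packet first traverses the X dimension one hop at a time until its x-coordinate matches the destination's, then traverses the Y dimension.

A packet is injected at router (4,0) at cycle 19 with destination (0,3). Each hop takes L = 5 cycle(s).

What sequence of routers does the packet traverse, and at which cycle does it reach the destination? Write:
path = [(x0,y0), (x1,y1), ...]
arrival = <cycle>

[0] x=4 y=0 t=19
[1] x=3 y=0 t=24 →W
[2] x=2 y=0 t=29 →W
[3] x=1 y=0 t=34 →W
[4] x=0 y=0 t=39 →W
[5] x=0 y=1 t=44 →N
[6] x=0 y=2 t=49 →N
[7] x=0 y=3 t=54 →N

path = [(4,0), (3,0), (2,0), (1,0), (0,0), (0,1), (0,2), (0,3)]
arrival = 54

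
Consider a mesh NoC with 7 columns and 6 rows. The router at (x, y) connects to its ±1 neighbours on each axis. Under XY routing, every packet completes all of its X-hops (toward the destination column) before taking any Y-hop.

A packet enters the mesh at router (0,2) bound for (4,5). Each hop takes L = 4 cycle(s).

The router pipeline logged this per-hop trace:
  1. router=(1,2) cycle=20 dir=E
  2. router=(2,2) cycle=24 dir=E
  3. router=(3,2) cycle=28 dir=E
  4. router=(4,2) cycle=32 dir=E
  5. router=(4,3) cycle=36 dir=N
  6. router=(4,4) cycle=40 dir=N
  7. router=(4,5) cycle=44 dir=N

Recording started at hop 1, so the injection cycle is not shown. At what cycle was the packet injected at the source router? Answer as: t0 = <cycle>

Hop 1 reached at cycle 20; hop k is at t0 + k·L.
t0 = cyc[1] − L = 20 − 4 = 16.

t0 = 16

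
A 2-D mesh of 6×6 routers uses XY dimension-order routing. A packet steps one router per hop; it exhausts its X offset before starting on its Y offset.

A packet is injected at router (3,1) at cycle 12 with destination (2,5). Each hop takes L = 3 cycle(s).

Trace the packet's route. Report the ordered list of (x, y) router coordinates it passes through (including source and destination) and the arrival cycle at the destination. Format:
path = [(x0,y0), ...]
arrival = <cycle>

#0 — 3,1 | c12
#1 — 2,1 | c15 | W
#2 — 2,2 | c18 | N
#3 — 2,3 | c21 | N
#4 — 2,4 | c24 | N
#5 — 2,5 | c27 | N

path = [(3,1), (2,1), (2,2), (2,3), (2,4), (2,5)]
arrival = 27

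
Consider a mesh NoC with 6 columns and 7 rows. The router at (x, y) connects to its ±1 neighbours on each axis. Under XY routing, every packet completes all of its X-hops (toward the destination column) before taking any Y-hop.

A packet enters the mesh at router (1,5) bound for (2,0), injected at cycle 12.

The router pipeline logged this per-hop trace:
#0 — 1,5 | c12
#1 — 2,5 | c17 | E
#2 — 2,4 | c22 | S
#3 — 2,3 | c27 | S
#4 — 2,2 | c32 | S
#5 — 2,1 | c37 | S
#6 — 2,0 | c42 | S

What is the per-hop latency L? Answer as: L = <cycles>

Δcyc across hop 0→1: 17 − 12 = 5.
That increment is L by definition: L = 5.

L = 5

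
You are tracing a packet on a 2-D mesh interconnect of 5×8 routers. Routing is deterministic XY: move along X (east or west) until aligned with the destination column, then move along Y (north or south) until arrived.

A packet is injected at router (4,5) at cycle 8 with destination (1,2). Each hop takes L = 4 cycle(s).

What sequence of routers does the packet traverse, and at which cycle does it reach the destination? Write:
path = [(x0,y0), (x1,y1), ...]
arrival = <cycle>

src (4,5)  cyc=8
W→(3,5)  cyc=12
W→(2,5)  cyc=16
W→(1,5)  cyc=20
S→(1,4)  cyc=24
S→(1,3)  cyc=28
S→(1,2)  cyc=32

path = [(4,5), (3,5), (2,5), (1,5), (1,4), (1,3), (1,2)]
arrival = 32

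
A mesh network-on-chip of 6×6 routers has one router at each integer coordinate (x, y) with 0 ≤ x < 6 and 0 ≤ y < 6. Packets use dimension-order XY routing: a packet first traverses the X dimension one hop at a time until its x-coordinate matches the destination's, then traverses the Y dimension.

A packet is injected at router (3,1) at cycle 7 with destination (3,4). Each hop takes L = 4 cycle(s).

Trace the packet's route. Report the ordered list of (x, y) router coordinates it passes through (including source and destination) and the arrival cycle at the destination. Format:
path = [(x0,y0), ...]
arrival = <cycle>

  0. router=(3,1) cycle=7 (inject)
  1. router=(3,2) cycle=11 dir=N
  2. router=(3,3) cycle=15 dir=N
  3. router=(3,4) cycle=19 dir=N

path = [(3,1), (3,2), (3,3), (3,4)]
arrival = 19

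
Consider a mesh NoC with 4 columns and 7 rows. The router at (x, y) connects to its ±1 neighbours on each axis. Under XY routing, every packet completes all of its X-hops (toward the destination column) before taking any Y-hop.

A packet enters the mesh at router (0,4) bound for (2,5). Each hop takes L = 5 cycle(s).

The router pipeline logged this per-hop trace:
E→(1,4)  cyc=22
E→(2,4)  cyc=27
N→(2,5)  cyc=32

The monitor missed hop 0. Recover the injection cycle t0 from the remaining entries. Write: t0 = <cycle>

t0 = 17

The first recorded entry is hop 1 at cycle 22.
Subtract one hop: t0 = 22 − 5 = 17.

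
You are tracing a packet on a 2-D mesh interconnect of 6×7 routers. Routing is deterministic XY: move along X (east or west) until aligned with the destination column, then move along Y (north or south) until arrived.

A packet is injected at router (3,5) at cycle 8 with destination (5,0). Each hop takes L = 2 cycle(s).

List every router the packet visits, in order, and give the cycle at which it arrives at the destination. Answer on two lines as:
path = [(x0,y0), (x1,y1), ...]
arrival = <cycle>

#0 — 3,5 | c8
#1 — 4,5 | c10 | E
#2 — 5,5 | c12 | E
#3 — 5,4 | c14 | S
#4 — 5,3 | c16 | S
#5 — 5,2 | c18 | S
#6 — 5,1 | c20 | S
#7 — 5,0 | c22 | S

path = [(3,5), (4,5), (5,5), (5,4), (5,3), (5,2), (5,1), (5,0)]
arrival = 22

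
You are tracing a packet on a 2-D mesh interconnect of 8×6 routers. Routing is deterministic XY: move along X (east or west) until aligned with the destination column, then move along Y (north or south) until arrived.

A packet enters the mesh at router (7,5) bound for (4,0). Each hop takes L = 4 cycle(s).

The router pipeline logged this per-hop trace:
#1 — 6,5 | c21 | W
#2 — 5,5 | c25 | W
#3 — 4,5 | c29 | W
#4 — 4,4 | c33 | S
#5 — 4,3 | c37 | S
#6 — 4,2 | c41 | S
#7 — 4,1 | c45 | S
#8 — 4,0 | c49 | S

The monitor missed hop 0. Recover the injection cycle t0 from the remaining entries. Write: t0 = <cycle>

t0 = 17

At hop 1 the cycle is 21; in general cyc_k = t0 + kL.
t0 = cyc[1] − L = 21 − 4 = 17.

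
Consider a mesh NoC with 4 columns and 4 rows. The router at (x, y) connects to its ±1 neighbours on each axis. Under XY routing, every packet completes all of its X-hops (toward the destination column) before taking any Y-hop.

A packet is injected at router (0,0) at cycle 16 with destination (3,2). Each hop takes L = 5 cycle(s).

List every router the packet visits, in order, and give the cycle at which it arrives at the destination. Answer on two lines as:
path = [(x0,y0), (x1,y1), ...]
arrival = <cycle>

path = [(0,0), (1,0), (2,0), (3,0), (3,1), (3,2)]
arrival = 41

#0 — 0,0 | c16
#1 — 1,0 | c21 | E
#2 — 2,0 | c26 | E
#3 — 3,0 | c31 | E
#4 — 3,1 | c36 | N
#5 — 3,2 | c41 | N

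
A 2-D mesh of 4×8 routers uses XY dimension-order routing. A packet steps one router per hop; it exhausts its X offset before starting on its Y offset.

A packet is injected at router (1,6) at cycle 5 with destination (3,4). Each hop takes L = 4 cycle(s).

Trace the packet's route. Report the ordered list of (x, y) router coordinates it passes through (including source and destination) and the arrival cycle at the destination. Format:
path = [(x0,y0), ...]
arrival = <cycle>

path = [(1,6), (2,6), (3,6), (3,5), (3,4)]
arrival = 21

t=5: at (1,6)
t=9: at (2,6) after E
t=13: at (3,6) after E
t=17: at (3,5) after S
t=21: at (3,4) after S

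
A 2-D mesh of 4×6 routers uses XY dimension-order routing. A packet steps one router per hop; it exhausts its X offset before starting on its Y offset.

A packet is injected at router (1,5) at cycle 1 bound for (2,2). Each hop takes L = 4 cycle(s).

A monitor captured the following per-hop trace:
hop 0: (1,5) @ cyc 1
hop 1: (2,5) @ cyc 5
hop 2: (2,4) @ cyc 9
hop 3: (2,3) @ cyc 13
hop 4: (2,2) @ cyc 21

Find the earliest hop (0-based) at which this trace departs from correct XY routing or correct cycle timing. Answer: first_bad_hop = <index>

[1] (+1,+0) / 4c ⇒ ok
[2] (+0,-1) / 4c ⇒ ok
[3] (+0,-1) / 4c ⇒ ok
[4] (+0,-1) / 8c ⇒ BAD: Δcyc=8≠L

first_bad_hop = 4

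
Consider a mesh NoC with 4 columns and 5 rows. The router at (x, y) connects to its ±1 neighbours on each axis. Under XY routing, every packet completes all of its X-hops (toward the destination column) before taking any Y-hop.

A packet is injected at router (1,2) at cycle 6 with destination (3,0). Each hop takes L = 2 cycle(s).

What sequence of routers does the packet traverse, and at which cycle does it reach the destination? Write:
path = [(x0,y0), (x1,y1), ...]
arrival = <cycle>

hop 0: (1,2) @ cyc 6
hop 1: (2,2) @ cyc 8  [E]
hop 2: (3,2) @ cyc 10  [E]
hop 3: (3,1) @ cyc 12  [S]
hop 4: (3,0) @ cyc 14  [S]

path = [(1,2), (2,2), (3,2), (3,1), (3,0)]
arrival = 14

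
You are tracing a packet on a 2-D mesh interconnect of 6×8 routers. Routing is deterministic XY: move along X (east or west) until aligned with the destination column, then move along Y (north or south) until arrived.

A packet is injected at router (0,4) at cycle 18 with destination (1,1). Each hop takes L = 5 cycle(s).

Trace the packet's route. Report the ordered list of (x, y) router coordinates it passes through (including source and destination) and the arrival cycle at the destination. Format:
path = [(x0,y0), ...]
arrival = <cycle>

[0] x=0 y=4 t=18
[1] x=1 y=4 t=23 →E
[2] x=1 y=3 t=28 →S
[3] x=1 y=2 t=33 →S
[4] x=1 y=1 t=38 →S

path = [(0,4), (1,4), (1,3), (1,2), (1,1)]
arrival = 38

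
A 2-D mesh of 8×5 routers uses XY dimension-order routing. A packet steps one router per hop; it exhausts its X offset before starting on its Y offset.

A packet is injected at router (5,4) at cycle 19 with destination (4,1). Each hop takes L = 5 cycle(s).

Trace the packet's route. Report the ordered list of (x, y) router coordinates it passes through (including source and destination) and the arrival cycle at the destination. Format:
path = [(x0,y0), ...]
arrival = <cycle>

path = [(5,4), (4,4), (4,3), (4,2), (4,1)]
arrival = 39

src (5,4)  cyc=19
W→(4,4)  cyc=24
S→(4,3)  cyc=29
S→(4,2)  cyc=34
S→(4,1)  cyc=39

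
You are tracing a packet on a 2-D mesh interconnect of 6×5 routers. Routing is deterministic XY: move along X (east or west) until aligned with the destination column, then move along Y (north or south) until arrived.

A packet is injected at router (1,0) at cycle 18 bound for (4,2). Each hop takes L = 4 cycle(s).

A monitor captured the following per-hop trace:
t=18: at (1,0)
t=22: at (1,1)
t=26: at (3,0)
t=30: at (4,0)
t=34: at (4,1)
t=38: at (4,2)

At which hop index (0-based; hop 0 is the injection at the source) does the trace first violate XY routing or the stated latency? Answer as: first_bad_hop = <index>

check 1→ d=(0,1) cyc+4: BAD: Y-move but x=1≠4

first_bad_hop = 1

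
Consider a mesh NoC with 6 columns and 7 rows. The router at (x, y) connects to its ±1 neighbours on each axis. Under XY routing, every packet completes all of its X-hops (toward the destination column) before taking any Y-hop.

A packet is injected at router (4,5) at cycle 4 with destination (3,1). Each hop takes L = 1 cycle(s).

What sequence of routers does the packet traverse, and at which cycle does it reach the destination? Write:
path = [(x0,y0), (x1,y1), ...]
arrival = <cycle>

src (4,5)  cyc=4
W→(3,5)  cyc=5
S→(3,4)  cyc=6
S→(3,3)  cyc=7
S→(3,2)  cyc=8
S→(3,1)  cyc=9

path = [(4,5), (3,5), (3,4), (3,3), (3,2), (3,1)]
arrival = 9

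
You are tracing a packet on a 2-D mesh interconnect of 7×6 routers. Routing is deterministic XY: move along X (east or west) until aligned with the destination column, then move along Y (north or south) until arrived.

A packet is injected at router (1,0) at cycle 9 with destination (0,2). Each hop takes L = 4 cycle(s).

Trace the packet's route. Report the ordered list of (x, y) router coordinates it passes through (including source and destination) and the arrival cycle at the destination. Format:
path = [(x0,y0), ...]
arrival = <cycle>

  0. router=(1,0) cycle=9 (inject)
  1. router=(0,0) cycle=13 dir=W
  2. router=(0,1) cycle=17 dir=N
  3. router=(0,2) cycle=21 dir=N

path = [(1,0), (0,0), (0,1), (0,2)]
arrival = 21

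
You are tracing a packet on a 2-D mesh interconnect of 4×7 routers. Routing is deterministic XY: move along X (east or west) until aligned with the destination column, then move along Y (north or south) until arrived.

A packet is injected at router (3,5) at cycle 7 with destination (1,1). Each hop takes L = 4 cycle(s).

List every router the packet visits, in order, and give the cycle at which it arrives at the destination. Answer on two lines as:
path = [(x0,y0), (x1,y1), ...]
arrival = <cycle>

path = [(3,5), (2,5), (1,5), (1,4), (1,3), (1,2), (1,1)]
arrival = 31

t=7: at (3,5)
t=11: at (2,5) after W
t=15: at (1,5) after W
t=19: at (1,4) after S
t=23: at (1,3) after S
t=27: at (1,2) after S
t=31: at (1,1) after S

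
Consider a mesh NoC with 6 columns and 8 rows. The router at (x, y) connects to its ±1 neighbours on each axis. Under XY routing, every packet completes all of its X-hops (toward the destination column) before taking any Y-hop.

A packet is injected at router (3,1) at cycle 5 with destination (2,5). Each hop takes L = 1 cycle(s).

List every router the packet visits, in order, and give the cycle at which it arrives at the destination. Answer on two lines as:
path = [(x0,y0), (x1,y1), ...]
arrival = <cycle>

path = [(3,1), (2,1), (2,2), (2,3), (2,4), (2,5)]
arrival = 10

#0 — 3,1 | c5
#1 — 2,1 | c6 | W
#2 — 2,2 | c7 | N
#3 — 2,3 | c8 | N
#4 — 2,4 | c9 | N
#5 — 2,5 | c10 | N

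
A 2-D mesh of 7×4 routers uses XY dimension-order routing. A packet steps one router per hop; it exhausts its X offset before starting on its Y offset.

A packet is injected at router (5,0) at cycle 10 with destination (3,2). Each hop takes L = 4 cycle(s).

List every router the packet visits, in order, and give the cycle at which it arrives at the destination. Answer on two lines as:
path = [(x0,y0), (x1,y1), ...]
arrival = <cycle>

path = [(5,0), (4,0), (3,0), (3,1), (3,2)]
arrival = 26

#0 — 5,0 | c10
#1 — 4,0 | c14 | W
#2 — 3,0 | c18 | W
#3 — 3,1 | c22 | N
#4 — 3,2 | c26 | N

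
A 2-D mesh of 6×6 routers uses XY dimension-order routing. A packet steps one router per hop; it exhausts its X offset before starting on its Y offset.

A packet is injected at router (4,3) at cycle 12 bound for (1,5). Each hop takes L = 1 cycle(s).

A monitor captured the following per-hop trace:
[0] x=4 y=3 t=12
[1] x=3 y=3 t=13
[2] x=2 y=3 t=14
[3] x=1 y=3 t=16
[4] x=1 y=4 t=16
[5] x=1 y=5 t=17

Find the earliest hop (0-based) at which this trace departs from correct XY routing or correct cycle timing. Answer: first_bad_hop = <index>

first_bad_hop = 3

  1: Δx=-1 Δy=+0 Δt=1 [ok]
  2: Δx=-1 Δy=+0 Δt=1 [ok]
  3: Δx=-1 Δy=+0 Δt=2 [BAD: Δcyc=2≠L]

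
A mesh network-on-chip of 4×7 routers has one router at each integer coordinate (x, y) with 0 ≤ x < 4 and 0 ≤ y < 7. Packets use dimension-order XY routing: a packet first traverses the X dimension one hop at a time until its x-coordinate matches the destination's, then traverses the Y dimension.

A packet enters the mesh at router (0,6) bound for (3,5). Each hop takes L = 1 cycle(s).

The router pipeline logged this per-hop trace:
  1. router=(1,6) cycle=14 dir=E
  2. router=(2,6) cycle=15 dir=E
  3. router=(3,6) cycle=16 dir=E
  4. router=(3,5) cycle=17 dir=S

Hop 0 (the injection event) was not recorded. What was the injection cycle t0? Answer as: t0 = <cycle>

t0 = 13

The first recorded entry is hop 1 at cycle 14.
Therefore t0 = 14 − L = 13.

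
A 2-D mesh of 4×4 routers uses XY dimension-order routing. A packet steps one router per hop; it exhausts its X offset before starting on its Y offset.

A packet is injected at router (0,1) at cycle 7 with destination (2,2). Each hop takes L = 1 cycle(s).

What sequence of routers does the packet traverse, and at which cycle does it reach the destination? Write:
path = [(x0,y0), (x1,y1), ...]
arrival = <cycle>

[0] x=0 y=1 t=7
[1] x=1 y=1 t=8 →E
[2] x=2 y=1 t=9 →E
[3] x=2 y=2 t=10 →N

path = [(0,1), (1,1), (2,1), (2,2)]
arrival = 10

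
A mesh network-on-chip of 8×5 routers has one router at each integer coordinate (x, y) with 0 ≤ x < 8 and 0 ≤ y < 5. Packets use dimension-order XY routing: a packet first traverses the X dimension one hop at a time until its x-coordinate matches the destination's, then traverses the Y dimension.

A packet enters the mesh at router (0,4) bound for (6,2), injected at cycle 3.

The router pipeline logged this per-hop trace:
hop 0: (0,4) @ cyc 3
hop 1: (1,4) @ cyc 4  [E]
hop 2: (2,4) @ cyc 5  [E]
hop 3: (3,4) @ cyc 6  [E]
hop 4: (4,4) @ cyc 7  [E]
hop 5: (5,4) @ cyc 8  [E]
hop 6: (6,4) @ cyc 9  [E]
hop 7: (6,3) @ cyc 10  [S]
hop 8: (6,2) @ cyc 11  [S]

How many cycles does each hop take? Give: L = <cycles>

cyc[1] − cyc[0] = 4 − 3 = 1.
Each hop adds L, hence L = 1.

L = 1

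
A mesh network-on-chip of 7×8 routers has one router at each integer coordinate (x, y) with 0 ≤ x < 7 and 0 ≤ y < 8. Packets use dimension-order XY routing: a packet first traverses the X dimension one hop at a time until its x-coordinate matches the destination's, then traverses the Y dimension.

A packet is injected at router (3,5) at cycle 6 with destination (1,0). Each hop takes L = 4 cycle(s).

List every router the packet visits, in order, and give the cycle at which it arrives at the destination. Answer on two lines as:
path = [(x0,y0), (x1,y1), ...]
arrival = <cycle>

src (3,5)  cyc=6
W→(2,5)  cyc=10
W→(1,5)  cyc=14
S→(1,4)  cyc=18
S→(1,3)  cyc=22
S→(1,2)  cyc=26
S→(1,1)  cyc=30
S→(1,0)  cyc=34

path = [(3,5), (2,5), (1,5), (1,4), (1,3), (1,2), (1,1), (1,0)]
arrival = 34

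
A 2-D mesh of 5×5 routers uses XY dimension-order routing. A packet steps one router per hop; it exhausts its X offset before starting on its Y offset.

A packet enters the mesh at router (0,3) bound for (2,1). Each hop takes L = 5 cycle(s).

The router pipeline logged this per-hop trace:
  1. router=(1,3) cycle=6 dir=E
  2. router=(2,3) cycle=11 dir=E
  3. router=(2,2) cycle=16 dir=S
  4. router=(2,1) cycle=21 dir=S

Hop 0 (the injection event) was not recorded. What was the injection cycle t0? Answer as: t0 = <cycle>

t0 = 1

The first recorded entry is hop 1 at cycle 6.
Therefore t0 = 6 − L = 1.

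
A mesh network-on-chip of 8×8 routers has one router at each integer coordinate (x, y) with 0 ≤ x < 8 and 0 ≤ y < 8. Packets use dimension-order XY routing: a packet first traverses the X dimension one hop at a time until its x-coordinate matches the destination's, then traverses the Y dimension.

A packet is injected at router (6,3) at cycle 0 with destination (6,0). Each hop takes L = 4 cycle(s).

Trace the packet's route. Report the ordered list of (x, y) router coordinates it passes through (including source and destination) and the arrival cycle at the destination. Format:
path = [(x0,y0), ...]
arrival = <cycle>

t=0: at (6,3)
t=4: at (6,2) after S
t=8: at (6,1) after S
t=12: at (6,0) after S

path = [(6,3), (6,2), (6,1), (6,0)]
arrival = 12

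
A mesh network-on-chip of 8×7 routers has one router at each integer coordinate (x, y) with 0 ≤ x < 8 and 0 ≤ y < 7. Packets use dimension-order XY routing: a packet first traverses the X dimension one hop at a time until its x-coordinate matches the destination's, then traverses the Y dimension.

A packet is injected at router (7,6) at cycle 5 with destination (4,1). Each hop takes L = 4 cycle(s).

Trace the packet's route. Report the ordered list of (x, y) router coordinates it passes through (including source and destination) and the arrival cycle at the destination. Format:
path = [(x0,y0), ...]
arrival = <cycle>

path = [(7,6), (6,6), (5,6), (4,6), (4,5), (4,4), (4,3), (4,2), (4,1)]
arrival = 37

#0 — 7,6 | c5
#1 — 6,6 | c9 | W
#2 — 5,6 | c13 | W
#3 — 4,6 | c17 | W
#4 — 4,5 | c21 | S
#5 — 4,4 | c25 | S
#6 — 4,3 | c29 | S
#7 — 4,2 | c33 | S
#8 — 4,1 | c37 | S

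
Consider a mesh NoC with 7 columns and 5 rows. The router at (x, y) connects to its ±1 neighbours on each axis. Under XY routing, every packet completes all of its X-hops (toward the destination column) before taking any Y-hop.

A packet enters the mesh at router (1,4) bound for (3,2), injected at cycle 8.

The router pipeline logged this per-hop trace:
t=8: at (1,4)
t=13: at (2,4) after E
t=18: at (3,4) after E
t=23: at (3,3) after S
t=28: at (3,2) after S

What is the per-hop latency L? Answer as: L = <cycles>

L = 5

Δcyc across hop 0→1: 13 − 8 = 5.
Per-hop latency L = Δcyc = 5.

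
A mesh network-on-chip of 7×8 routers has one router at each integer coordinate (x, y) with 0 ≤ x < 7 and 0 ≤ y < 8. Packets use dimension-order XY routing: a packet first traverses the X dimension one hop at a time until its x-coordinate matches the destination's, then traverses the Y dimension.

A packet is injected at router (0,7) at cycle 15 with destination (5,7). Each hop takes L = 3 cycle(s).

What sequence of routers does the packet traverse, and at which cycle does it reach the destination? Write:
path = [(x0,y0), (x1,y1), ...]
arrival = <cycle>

path = [(0,7), (1,7), (2,7), (3,7), (4,7), (5,7)]
arrival = 30

[0] x=0 y=7 t=15
[1] x=1 y=7 t=18 →E
[2] x=2 y=7 t=21 →E
[3] x=3 y=7 t=24 →E
[4] x=4 y=7 t=27 →E
[5] x=5 y=7 t=30 →E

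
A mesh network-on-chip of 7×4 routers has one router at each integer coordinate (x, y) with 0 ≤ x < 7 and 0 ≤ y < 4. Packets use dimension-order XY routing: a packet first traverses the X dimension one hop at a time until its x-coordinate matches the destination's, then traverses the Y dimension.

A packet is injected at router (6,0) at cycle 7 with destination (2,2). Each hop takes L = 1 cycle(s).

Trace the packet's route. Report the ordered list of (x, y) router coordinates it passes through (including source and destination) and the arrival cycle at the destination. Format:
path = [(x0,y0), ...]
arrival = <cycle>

path = [(6,0), (5,0), (4,0), (3,0), (2,0), (2,1), (2,2)]
arrival = 13

#0 — 6,0 | c7
#1 — 5,0 | c8 | W
#2 — 4,0 | c9 | W
#3 — 3,0 | c10 | W
#4 — 2,0 | c11 | W
#5 — 2,1 | c12 | N
#6 — 2,2 | c13 | N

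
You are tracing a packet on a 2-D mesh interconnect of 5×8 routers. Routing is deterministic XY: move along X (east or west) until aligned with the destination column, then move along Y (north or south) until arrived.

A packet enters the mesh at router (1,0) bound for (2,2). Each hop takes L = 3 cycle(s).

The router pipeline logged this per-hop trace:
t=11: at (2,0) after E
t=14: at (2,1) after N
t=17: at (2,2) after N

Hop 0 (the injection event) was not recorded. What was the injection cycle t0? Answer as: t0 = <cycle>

Hop 1 reached at cycle 11; hop k is at t0 + k·L.
t0 = cyc[1] − L = 11 − 3 = 8.

t0 = 8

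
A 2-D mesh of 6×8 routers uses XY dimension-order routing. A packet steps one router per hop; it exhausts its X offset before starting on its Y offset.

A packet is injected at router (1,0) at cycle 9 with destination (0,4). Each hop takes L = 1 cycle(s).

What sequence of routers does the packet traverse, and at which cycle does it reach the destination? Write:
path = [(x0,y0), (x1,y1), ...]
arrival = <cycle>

path = [(1,0), (0,0), (0,1), (0,2), (0,3), (0,4)]
arrival = 14

t=9: at (1,0)
t=10: at (0,0) after W
t=11: at (0,1) after N
t=12: at (0,2) after N
t=13: at (0,3) after N
t=14: at (0,4) after N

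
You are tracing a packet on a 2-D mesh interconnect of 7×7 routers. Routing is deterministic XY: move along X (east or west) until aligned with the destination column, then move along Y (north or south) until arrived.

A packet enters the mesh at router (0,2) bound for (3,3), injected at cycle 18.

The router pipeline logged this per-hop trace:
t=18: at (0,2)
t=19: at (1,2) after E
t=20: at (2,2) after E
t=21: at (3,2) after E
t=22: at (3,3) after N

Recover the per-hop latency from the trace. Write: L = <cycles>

From hop 0 (18) to hop 1 (19): +1 cycles.
Per-hop latency L = Δcyc = 1.

L = 1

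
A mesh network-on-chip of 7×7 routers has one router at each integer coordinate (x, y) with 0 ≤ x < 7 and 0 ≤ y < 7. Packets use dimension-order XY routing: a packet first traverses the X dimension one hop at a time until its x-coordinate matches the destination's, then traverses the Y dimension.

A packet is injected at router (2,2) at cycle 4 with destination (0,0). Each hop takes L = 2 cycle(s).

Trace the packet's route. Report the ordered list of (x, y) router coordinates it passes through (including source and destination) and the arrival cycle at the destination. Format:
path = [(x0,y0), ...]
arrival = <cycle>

[0] x=2 y=2 t=4
[1] x=1 y=2 t=6 →W
[2] x=0 y=2 t=8 →W
[3] x=0 y=1 t=10 →S
[4] x=0 y=0 t=12 →S

path = [(2,2), (1,2), (0,2), (0,1), (0,0)]
arrival = 12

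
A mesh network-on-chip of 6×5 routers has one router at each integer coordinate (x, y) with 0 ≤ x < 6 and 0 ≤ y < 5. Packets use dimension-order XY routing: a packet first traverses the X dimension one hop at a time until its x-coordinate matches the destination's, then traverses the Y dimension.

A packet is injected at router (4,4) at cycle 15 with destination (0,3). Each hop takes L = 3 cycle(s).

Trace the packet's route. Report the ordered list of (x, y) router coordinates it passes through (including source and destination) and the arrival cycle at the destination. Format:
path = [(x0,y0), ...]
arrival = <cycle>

path = [(4,4), (3,4), (2,4), (1,4), (0,4), (0,3)]
arrival = 30

t=15: at (4,4)
t=18: at (3,4) after W
t=21: at (2,4) after W
t=24: at (1,4) after W
t=27: at (0,4) after W
t=30: at (0,3) after S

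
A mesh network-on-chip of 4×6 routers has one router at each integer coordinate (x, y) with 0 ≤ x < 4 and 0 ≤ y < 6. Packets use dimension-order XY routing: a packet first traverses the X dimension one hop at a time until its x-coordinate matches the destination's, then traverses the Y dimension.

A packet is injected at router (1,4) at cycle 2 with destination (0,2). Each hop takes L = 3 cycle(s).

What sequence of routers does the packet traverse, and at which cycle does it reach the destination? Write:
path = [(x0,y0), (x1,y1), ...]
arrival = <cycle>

src (1,4)  cyc=2
W→(0,4)  cyc=5
S→(0,3)  cyc=8
S→(0,2)  cyc=11

path = [(1,4), (0,4), (0,3), (0,2)]
arrival = 11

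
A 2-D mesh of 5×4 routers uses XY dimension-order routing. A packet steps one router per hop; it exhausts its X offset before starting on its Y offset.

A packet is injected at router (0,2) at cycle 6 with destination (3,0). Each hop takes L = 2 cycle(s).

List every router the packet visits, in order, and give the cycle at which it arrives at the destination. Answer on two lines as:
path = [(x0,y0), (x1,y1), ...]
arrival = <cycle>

[0] x=0 y=2 t=6
[1] x=1 y=2 t=8 →E
[2] x=2 y=2 t=10 →E
[3] x=3 y=2 t=12 →E
[4] x=3 y=1 t=14 →S
[5] x=3 y=0 t=16 →S

path = [(0,2), (1,2), (2,2), (3,2), (3,1), (3,0)]
arrival = 16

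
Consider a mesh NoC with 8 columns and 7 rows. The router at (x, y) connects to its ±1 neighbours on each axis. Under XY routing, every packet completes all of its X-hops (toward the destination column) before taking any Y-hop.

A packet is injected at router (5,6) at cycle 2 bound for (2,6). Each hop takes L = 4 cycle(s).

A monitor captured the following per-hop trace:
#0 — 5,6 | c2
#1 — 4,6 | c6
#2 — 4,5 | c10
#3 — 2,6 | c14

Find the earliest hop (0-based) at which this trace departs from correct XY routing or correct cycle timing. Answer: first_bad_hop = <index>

first_bad_hop = 2

hop 1: step (-1,+0), +4 cyc — ok
hop 2: step (+0,-1), +4 cyc — BAD: Y-move but x=4≠2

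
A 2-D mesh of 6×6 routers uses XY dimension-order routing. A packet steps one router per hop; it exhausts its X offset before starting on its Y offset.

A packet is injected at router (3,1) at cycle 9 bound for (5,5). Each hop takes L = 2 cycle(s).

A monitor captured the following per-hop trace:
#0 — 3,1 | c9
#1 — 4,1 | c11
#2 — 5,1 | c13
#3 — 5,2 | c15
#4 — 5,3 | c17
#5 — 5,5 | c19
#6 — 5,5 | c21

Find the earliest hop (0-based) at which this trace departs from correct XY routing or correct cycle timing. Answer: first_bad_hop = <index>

  1: Δx=+1 Δy=+0 Δt=2 [ok]
  2: Δx=+1 Δy=+0 Δt=2 [ok]
  3: Δx=+0 Δy=+1 Δt=2 [ok]
  4: Δx=+0 Δy=+1 Δt=2 [ok]
  5: Δx=+0 Δy=+2 Δt=2 [BAD: non-unit step]

first_bad_hop = 5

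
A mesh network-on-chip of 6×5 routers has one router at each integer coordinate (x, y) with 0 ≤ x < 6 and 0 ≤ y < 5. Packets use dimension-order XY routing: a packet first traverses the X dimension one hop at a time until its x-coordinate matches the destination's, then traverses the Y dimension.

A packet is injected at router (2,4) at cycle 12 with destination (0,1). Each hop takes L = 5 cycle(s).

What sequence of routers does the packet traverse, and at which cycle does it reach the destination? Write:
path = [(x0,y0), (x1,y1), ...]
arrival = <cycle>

src (2,4)  cyc=12
W→(1,4)  cyc=17
W→(0,4)  cyc=22
S→(0,3)  cyc=27
S→(0,2)  cyc=32
S→(0,1)  cyc=37

path = [(2,4), (1,4), (0,4), (0,3), (0,2), (0,1)]
arrival = 37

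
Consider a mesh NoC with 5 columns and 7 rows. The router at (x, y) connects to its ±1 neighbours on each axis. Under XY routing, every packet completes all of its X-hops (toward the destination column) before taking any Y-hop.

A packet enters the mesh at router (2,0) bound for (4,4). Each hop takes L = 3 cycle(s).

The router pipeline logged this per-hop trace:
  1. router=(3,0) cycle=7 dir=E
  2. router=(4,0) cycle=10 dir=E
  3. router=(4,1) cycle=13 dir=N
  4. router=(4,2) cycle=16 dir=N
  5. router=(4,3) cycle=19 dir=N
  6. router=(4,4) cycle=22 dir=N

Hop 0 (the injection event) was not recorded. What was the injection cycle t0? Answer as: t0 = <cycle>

At hop 1 the cycle is 7; in general cyc_k = t0 + kL.
So t0 = 7 − 1·3 = 4.

t0 = 4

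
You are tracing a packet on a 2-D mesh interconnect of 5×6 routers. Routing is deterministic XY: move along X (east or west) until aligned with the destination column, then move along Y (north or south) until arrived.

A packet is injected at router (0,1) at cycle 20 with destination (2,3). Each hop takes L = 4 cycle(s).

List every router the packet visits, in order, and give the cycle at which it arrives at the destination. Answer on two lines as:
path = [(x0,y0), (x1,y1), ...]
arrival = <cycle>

src (0,1)  cyc=20
E→(1,1)  cyc=24
E→(2,1)  cyc=28
N→(2,2)  cyc=32
N→(2,3)  cyc=36

path = [(0,1), (1,1), (2,1), (2,2), (2,3)]
arrival = 36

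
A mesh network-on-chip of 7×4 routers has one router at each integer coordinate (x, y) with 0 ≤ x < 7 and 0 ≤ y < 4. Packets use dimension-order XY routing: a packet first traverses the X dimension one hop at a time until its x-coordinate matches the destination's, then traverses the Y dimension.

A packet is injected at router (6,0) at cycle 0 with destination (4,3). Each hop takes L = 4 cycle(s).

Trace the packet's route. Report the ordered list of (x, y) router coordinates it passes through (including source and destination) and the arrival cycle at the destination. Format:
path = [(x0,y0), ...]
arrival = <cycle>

t=0: at (6,0)
t=4: at (5,0) after W
t=8: at (4,0) after W
t=12: at (4,1) after N
t=16: at (4,2) after N
t=20: at (4,3) after N

path = [(6,0), (5,0), (4,0), (4,1), (4,2), (4,3)]
arrival = 20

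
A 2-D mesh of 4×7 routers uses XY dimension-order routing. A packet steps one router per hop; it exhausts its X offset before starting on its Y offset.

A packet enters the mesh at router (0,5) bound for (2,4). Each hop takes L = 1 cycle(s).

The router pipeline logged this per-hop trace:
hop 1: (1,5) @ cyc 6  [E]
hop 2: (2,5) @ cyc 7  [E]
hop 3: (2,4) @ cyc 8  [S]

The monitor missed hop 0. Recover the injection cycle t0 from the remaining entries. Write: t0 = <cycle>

t0 = 5

The first recorded entry is hop 1 at cycle 6.
So t0 = 6 − 1·1 = 5.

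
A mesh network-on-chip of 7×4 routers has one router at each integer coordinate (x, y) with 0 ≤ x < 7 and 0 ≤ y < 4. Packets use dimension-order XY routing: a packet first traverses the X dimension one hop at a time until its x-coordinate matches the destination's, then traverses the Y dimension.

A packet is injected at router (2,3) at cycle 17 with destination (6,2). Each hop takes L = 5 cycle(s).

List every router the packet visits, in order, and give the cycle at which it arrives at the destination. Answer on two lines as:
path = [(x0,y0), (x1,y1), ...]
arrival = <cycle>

path = [(2,3), (3,3), (4,3), (5,3), (6,3), (6,2)]
arrival = 42

src (2,3)  cyc=17
E→(3,3)  cyc=22
E→(4,3)  cyc=27
E→(5,3)  cyc=32
E→(6,3)  cyc=37
S→(6,2)  cyc=42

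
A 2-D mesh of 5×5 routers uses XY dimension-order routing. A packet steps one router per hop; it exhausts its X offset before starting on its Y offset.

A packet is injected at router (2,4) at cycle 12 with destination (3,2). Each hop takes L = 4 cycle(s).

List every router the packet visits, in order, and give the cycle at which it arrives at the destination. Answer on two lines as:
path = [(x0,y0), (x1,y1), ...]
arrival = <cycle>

  0. router=(2,4) cycle=12 (inject)
  1. router=(3,4) cycle=16 dir=E
  2. router=(3,3) cycle=20 dir=S
  3. router=(3,2) cycle=24 dir=S

path = [(2,4), (3,4), (3,3), (3,2)]
arrival = 24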